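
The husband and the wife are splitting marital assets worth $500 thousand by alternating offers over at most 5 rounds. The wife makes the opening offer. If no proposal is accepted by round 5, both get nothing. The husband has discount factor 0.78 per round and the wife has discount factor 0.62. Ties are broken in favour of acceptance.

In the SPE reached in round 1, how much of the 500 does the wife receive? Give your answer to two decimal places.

280.13

Round 5 (the wife proposes): the husband will accept anything ≥ 0, so the wife offers 0 and keeps 500.
Round 4 (the husband proposes): the wife can get 500 next round, worth 0.62 × 500 = 310 now, so the husband offers 310, keeping 190.
Round 3 (the wife proposes): the husband can get 190 next round, worth 0.78 × 190 = 148.2 now, so the wife offers 148.2, keeping 351.8.
Round 2 (the husband proposes): the wife can get 351.8 next round, worth 0.62 × 351.8 = 218.116 now, so the husband offers 218.116, keeping 281.884.
Round 1 (the wife proposes): the husband can get 281.884 next round, worth 0.78 × 281.884 = 219.86952 now; the wife offers that and keeps 280.13048.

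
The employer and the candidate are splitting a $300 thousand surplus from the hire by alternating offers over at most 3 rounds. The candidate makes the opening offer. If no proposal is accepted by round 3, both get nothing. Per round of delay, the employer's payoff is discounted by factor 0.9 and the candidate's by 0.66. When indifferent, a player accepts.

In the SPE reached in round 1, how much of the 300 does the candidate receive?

208.2

Work backward from the last round.
Round 3 (the candidate proposes): rejection yields 0 for the employer; the candidate offers 0 and keeps 300.
Round 2 (the employer proposes): the candidate can get 300 next round, worth 0.66 × 300 = 198 now; the employer offers that and keeps 102.
Round 1 (the candidate proposes): the employer can get 102 next round, worth 0.9 × 102 = 91.8 now, so the candidate offers 91.8, keeping 208.2.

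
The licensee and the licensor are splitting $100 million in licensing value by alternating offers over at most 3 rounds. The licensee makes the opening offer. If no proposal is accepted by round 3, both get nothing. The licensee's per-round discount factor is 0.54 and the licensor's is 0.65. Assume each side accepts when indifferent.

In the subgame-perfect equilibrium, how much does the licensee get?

70.1

Work backward from the last round.
Round 3 (the licensee proposes): rejection yields 0 for the licensor; the licensee offers 0 and keeps 100.
Round 2 (the licensor proposes): the licensee can get 100 next round, worth 0.54 × 100 = 54 now; the licensor offers that and keeps 46.
Round 1 (the licensee proposes): the licensor can get 46 next round, worth 0.65 × 46 = 29.9 now, so the licensee offers 29.9, keeping 70.1.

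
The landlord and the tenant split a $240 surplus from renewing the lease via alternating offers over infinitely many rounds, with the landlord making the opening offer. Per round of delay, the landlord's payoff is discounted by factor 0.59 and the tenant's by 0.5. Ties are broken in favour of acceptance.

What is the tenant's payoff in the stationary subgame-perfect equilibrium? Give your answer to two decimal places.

69.79

In a stationary SPE each proposer offers the other exactly their discounted continuation value.
If the landlord keeps x when proposing and the tenant keeps y when proposing, then x = 240 − 0.5y and y = 240 − 0.59x.
Solving: x = 240(1 − 0.5) / (1 − 0.59·0.5) = 120 / 0.705 ≈ 170.2128.
The tenant gets 240 − 170.2128 ≈ 69.7872.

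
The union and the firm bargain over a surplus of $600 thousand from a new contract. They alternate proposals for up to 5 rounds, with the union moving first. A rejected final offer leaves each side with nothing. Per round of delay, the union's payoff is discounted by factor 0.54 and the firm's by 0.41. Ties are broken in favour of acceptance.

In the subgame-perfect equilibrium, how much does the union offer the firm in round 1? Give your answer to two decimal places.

Round 5 (the union proposes): the firm will accept anything ≥ 0, so the union offers 0 and keeps 600.
Round 4 (the firm proposes): the union can get 600 next round, worth 0.54 × 600 = 324 now. The firm offers 324 and keeps 600 − 324 = 276.
Round 3 (the union proposes): the firm can get 276 next round, worth 0.41 × 276 = 113.16 now, so the union offers 113.16, keeping 486.84.
Round 2 (the firm proposes): the union can get 486.84 next round, worth 0.54 × 486.84 = 262.8936 now; the firm offers that and keeps 337.1064.
Round 1 (the union proposes): the firm can get 337.1064 next round, worth 0.41 × 337.1064 = 138.213624 now. The union offers 138.213624 and keeps 600 − 138.213624 = 461.786376.

138.21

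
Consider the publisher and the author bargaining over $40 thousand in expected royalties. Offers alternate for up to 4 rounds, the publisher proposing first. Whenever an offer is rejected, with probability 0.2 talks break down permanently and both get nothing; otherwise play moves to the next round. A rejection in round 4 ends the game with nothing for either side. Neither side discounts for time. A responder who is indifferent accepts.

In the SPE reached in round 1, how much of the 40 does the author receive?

26.88

Round 4 (the author proposes): the publisher will accept anything ≥ 0, so the author offers 0 and keeps 40.
Round 3 (the publisher proposes): rejecting gives the author an expected 0.8 × 40 = 32, so the publisher offers 32, keeping 8.
Round 2 (the author proposes): rejecting gives the publisher an expected 0.8 × 8 = 6.4; the author offers that and keeps 33.6.
Round 1 (the publisher proposes): rejecting gives the author an expected 0.8 × 33.6 = 26.88. The publisher offers 26.88 and keeps 40 − 26.88 = 13.12.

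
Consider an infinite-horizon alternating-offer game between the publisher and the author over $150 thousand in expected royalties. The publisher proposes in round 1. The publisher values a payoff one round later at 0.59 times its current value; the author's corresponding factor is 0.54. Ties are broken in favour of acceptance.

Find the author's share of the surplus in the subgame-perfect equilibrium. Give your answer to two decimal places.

48.74

When the publisher proposes, the author accepts any offer worth at least 0.54 times what the author would get by proposing next round; and vice versa.
This gives x = 150 − 0.54y and y = 150 − 0.59x, where x and y are each side's share when it proposes.
Hence (1 − 0.54·0.59)x = 150(1 − 0.54), i.e. 0.6814·x = 69.
x ≈ 101.2621; the author's share is 150 − x ≈ 48.7379.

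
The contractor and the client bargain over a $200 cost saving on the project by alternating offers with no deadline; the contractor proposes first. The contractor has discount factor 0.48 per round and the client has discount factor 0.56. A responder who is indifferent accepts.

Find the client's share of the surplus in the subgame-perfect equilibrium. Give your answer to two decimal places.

79.65

When the contractor proposes, the client accepts any offer worth at least 0.56 times what the client would get by proposing next round; and vice versa.
This gives x = 200 − 0.56y and y = 200 − 0.48x, where x and y are each side's share when it proposes.
Hence (1 − 0.56·0.48)x = 200(1 − 0.56), i.e. 0.7312·x = 88.
x ≈ 120.3501; the client's share is 200 − x ≈ 79.6499.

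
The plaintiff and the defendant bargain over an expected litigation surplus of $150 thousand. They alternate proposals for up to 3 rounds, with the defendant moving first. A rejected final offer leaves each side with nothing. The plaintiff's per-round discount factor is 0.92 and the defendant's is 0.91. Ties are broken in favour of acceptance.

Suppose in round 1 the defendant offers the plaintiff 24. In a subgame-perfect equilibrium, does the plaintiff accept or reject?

Round 3 (the defendant proposes): rejection yields 0 for the plaintiff; the defendant offers 0 and keeps 150.
Round 2 (the plaintiff proposes): the defendant can get 150 next round, worth 0.91 × 150 = 136.5 now, so the plaintiff offers 136.5, keeping 13.5.
So by rejecting in round 1, the plaintiff gets 13.5 next round, worth 0.92 × 13.5 = 12.42 now.
Offer 24 ≥ 12.42, so the plaintiff accepts.

Accept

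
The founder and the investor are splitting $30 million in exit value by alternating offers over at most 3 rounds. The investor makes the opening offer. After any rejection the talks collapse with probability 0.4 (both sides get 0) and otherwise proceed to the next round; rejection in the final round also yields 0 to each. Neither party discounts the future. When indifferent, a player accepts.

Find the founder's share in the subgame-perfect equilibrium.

By backward induction:
Round 3 (the investor proposes): the founder will accept anything ≥ 0, so the investor offers 0 and keeps 30.
Round 2 (the founder proposes): rejecting gives the investor an expected 0.6 × 30 = 18. The founder offers 18 and keeps 30 − 18 = 12.
Round 1 (the investor proposes): rejecting gives the founder an expected 0.6 × 12 = 7.2, so the investor offers 7.2, keeping 22.8.

7.2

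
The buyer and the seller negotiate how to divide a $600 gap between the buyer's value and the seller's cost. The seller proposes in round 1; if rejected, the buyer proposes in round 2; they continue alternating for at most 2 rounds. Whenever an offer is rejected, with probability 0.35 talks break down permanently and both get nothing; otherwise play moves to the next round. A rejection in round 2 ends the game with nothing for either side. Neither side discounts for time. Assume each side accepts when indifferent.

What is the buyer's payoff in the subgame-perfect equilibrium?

Round 2 (the buyer proposes): rejection yields 0 for the seller; the buyer offers 0 and keeps 600.
Round 1 (the seller proposes): rejecting gives the buyer an expected 0.65 × 600 = 390. The seller offers 390 and keeps 600 − 390 = 210.

390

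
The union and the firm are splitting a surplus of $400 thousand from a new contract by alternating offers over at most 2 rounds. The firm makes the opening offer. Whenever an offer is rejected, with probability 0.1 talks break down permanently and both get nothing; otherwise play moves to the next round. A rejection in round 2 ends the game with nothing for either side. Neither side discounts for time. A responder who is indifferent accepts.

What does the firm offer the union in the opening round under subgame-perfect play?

By backward induction:
Round 2 (the union proposes): the firm will accept anything ≥ 0, so the union offers 0 and keeps 400.
Round 1 (the firm proposes): rejecting gives the union an expected 0.9 × 400 = 360; the firm offers that and keeps 40.

360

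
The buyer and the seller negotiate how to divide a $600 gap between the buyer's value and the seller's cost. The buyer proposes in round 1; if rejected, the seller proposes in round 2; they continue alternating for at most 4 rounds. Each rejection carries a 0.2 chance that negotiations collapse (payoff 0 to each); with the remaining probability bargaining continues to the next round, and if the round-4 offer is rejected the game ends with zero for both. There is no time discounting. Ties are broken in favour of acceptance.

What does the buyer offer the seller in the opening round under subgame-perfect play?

Round 4 (the seller proposes): rejection yields 0 for the buyer; the seller offers 0 and keeps 600.
Round 3 (the buyer proposes): rejecting gives the seller an expected 0.8 × 600 = 480. The buyer offers 480 and keeps 600 − 480 = 120.
Round 2 (the seller proposes): rejecting gives the buyer an expected 0.8 × 120 = 96, so the seller offers 96, keeping 504.
Round 1 (the buyer proposes): rejecting gives the seller an expected 0.8 × 504 = 403.2; the buyer offers that and keeps 196.8.

403.2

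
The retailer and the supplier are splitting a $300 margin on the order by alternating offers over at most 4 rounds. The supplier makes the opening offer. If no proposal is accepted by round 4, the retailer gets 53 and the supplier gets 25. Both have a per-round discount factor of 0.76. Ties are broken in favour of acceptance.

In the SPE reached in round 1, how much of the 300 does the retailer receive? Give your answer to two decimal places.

175.44

Round 4 (the retailer proposes): the supplier gets 25 if talks fail, so the retailer offers 25 and keeps 275.
Round 3 (the supplier proposes): the retailer can get 275 next round, worth 0.76 × 275 = 209 now; the supplier offers that and keeps 91.
Round 2 (the retailer proposes): the supplier can get 91 next round, worth 0.76 × 91 = 69.16 now. The retailer offers 69.16 and keeps 300 − 69.16 = 230.84.
Round 1 (the supplier proposes): the retailer can get 230.84 next round, worth 0.76 × 230.84 = 175.4384 now. The supplier offers 175.4384 and keeps 300 − 175.4384 = 124.5616.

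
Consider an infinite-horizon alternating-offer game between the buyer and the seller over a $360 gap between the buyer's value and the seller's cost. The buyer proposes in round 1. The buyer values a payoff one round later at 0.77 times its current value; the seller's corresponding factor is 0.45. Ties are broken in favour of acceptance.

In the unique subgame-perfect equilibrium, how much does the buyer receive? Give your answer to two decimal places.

302.98

Let x be the buyer's share when the buyer proposes and y be the seller's share when the seller proposes.
The seller accepts iff offered ≥ 0.45·y, so x = 360 − 0.45y. Symmetrically y = 360 − 0.77x.
Substituting: x = 360 − 0.45(360 − 0.77x), giving x(1 − 0.77·0.45) = 360(1 − 0.45).
So x = 360 × 0.55 / 0.6535 ≈ 302.9839, and the seller receives 360 − x ≈ 57.0161.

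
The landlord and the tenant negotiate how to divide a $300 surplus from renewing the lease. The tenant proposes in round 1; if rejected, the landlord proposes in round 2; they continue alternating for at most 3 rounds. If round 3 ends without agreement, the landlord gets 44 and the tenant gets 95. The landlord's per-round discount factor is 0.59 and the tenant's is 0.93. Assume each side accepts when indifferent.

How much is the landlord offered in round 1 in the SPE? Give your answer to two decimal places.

36.53

Work backward from the last round.
Round 3 (the tenant proposes): the landlord gets 44 if talks fail, so the tenant offers 44 and keeps 256.
Round 2 (the landlord proposes): the tenant can get 256 next round, worth 0.93 × 256 = 238.08 now. The landlord offers 238.08 and keeps 300 − 238.08 = 61.92.
Round 1 (the tenant proposes): the landlord can get 61.92 next round, worth 0.59 × 61.92 = 36.5328 now; the tenant offers that and keeps 263.4672.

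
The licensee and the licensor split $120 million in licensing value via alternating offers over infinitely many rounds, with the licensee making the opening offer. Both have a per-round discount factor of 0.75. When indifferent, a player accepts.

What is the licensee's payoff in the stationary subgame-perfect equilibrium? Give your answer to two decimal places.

68.57

When the licensee proposes, the licensor accepts any offer worth at least 0.75 times what the licensor would get by proposing next round; and vice versa.
This gives x = 120 − 0.75y and y = 120 − 0.75x, where x and y are each side's share when it proposes.
Hence (1 − 0.75·0.75)x = 120(1 − 0.75), i.e. 0.4375·x = 30.
x ≈ 68.5714; the licensor's share is 120 − x ≈ 51.4286.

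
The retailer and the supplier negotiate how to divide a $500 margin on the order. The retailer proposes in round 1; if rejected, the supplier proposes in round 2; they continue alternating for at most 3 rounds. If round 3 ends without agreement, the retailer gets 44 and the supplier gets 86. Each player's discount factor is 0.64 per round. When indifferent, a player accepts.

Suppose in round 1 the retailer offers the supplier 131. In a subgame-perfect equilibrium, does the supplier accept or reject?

Round 3 (the retailer proposes): the supplier gets 86 if talks fail, so the retailer offers 86 and keeps 414.
Round 2 (the supplier proposes): the retailer can get 414 next round, worth 0.64 × 414 = 264.96 now, so the supplier offers 264.96, keeping 235.04.
So by rejecting in round 1, the supplier gets 235.04 next round, worth 0.64 × 235.04 = 150.4256 now.
Offer 131 < 150.4256, so the supplier rejects.

Reject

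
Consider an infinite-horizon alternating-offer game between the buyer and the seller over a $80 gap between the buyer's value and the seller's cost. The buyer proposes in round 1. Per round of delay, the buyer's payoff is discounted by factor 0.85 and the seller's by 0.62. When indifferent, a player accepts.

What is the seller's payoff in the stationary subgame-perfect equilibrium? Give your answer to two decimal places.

In a stationary SPE each proposer offers the other exactly their discounted continuation value.
If the buyer keeps x when proposing and the seller keeps y when proposing, then x = 80 − 0.62y and y = 80 − 0.85x.
Solving: x = 80(1 − 0.62) / (1 − 0.85·0.62) = 30.4 / 0.473 ≈ 64.2706.
The seller gets 80 − 64.2706 ≈ 15.7294.

15.73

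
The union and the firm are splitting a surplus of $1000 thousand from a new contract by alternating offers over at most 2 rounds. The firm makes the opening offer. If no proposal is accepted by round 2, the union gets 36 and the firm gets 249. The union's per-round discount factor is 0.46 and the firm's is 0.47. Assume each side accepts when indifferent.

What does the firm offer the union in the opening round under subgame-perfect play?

345.46

Round 2 (the union proposes): the firm gets 249 if talks fail, so the union offers 249 and keeps 751.
Round 1 (the firm proposes): the union can get 751 next round, worth 0.46 × 751 = 345.46 now. The firm offers 345.46 and keeps 1000 − 345.46 = 654.54.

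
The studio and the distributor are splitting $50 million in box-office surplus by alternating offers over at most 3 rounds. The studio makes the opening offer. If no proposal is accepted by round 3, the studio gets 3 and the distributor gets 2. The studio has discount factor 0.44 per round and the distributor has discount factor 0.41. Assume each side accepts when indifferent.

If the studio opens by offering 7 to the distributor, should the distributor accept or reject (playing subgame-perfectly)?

Reject

Round 3 (the studio proposes): the distributor gets 2 if talks fail, so the studio offers 2 and keeps 48.
Round 2 (the distributor proposes): the studio can get 48 next round, worth 0.44 × 48 = 21.12 now; the distributor offers that and keeps 28.88.
So by rejecting in round 1, the distributor gets 28.88 next round, worth 0.41 × 28.88 = 11.8408 now.
Offer 7 < 11.8408, so the distributor rejects.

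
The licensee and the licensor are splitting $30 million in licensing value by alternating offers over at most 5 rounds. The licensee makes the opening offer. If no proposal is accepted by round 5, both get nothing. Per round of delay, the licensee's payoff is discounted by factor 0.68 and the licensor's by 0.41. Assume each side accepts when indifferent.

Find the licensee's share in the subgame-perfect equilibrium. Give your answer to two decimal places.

Round 5 (the licensee proposes): rejection yields 0 for the licensor; the licensee offers 0 and keeps 30.
Round 4 (the licensor proposes): the licensee can get 30 next round, worth 0.68 × 30 = 20.4 now; the licensor offers that and keeps 9.6.
Round 3 (the licensee proposes): the licensor can get 9.6 next round, worth 0.41 × 9.6 = 3.936 now. The licensee offers 3.936 and keeps 30 − 3.936 = 26.064.
Round 2 (the licensor proposes): the licensee can get 26.064 next round, worth 0.68 × 26.064 = 17.72352 now. The licensor offers 17.72352 and keeps 30 − 17.72352 = 12.27648.
Round 1 (the licensee proposes): the licensor can get 12.27648 next round, worth 0.41 × 12.27648 = 5.0333568 now; the licensee offers that and keeps 24.9666432.

24.97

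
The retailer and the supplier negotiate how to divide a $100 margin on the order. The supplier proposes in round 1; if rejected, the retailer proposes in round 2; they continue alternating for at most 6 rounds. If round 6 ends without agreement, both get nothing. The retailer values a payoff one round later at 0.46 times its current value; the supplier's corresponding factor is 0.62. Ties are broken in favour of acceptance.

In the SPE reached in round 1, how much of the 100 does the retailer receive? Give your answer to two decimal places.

Round 6 (the retailer proposes): the supplier will accept anything ≥ 0, so the retailer offers 0 and keeps 100.
Round 5 (the supplier proposes): the retailer can get 100 next round, worth 0.46 × 100 = 46 now. The supplier offers 46 and keeps 100 − 46 = 54.
Round 4 (the retailer proposes): the supplier can get 54 next round, worth 0.62 × 54 = 33.48 now. The retailer offers 33.48 and keeps 100 − 33.48 = 66.52.
Round 3 (the supplier proposes): the retailer can get 66.52 next round, worth 0.46 × 66.52 = 30.5992 now. The supplier offers 30.5992 and keeps 100 − 30.5992 = 69.4008.
Round 2 (the retailer proposes): the supplier can get 69.4008 next round, worth 0.62 × 69.4008 = 43.028496 now. The retailer offers 43.028496 and keeps 100 − 43.028496 = 56.971504.
Round 1 (the supplier proposes): the retailer can get 56.971504 next round, worth 0.46 × 56.971504 = 26.20689184 now, so the supplier offers 26.20689184, keeping 73.79310816.

26.21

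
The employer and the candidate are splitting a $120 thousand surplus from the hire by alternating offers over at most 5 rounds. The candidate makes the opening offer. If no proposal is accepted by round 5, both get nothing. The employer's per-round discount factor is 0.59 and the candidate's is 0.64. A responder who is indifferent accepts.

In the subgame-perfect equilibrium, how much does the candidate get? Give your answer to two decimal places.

84.89

Round 5 (the candidate proposes): rejection yields 0 for the employer; the candidate offers 0 and keeps 120.
Round 4 (the employer proposes): the candidate can get 120 next round, worth 0.64 × 120 = 76.8 now. The employer offers 76.8 and keeps 120 − 76.8 = 43.2.
Round 3 (the candidate proposes): the employer can get 43.2 next round, worth 0.59 × 43.2 = 25.488 now; the candidate offers that and keeps 94.512.
Round 2 (the employer proposes): the candidate can get 94.512 next round, worth 0.64 × 94.512 = 60.48768 now; the employer offers that and keeps 59.51232.
Round 1 (the candidate proposes): the employer can get 59.51232 next round, worth 0.59 × 59.51232 = 35.1122688 now, so the candidate offers 35.1122688, keeping 84.8877312.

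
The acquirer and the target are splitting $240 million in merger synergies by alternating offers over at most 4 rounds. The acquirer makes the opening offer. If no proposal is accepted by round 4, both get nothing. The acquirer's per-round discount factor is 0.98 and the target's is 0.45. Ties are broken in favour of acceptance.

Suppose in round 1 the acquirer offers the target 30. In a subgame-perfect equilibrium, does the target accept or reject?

Work out the target's continuation value if the offer is rejected.
Round 4 (the target proposes): rejection yields 0 for the acquirer; the target offers 0 and keeps 240.
Round 3 (the acquirer proposes): the target can get 240 next round, worth 0.45 × 240 = 108 now. The acquirer offers 108 and keeps 240 − 108 = 132.
Round 2 (the target proposes): the acquirer can get 132 next round, worth 0.98 × 132 = 129.36 now. The target offers 129.36 and keeps 240 − 129.36 = 110.64.
So by rejecting in round 1, the target gets 110.64 next round, worth 0.45 × 110.64 = 49.788 now.
Offer 30 < 49.788, so the target rejects.

Reject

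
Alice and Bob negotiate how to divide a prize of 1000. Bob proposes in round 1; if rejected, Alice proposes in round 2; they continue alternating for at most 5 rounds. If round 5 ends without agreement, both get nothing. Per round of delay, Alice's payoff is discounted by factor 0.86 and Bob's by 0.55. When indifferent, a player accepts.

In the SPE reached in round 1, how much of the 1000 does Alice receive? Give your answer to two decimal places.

570.05

Round 5 (Bob proposes): rejection yields 0 for Alice; Bob offers 0 and keeps 1000.
Round 4 (Alice proposes): Bob can get 1000 next round, worth 0.55 × 1000 = 550 now; Alice offers that and keeps 450.
Round 3 (Bob proposes): Alice can get 450 next round, worth 0.86 × 450 = 387 now. Bob offers 387 and keeps 1000 − 387 = 613.
Round 2 (Alice proposes): Bob can get 613 next round, worth 0.55 × 613 = 337.15 now, so Alice offers 337.15, keeping 662.85.
Round 1 (Bob proposes): Alice can get 662.85 next round, worth 0.86 × 662.85 = 570.051 now. Bob offers 570.051 and keeps 1000 − 570.051 = 429.949.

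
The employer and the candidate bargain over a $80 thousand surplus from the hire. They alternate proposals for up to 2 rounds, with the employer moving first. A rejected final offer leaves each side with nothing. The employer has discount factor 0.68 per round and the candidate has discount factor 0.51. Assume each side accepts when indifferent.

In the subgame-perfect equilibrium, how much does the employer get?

39.2

Solve by backward induction from round 2.
Round 2 (the candidate proposes): the employer will accept anything ≥ 0, so the candidate offers 0 and keeps 80.
Round 1 (the employer proposes): the candidate can get 80 next round, worth 0.51 × 80 = 40.8 now, so the employer offers 40.8, keeping 39.2.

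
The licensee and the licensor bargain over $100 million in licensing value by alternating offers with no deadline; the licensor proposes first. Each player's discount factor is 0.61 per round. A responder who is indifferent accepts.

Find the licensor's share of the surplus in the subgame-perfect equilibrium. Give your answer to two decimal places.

Let x be the licensor's share when the licensor proposes and y be the licensee's share when the licensee proposes.
The licensee accepts iff offered ≥ 0.61·y, so x = 100 − 0.61y. Symmetrically y = 100 − 0.61x.
Substituting: x = 100 − 0.61(100 − 0.61x), giving x(1 − 0.61·0.61) = 100(1 − 0.61).
So x = 100 × 0.39 / 0.6279 ≈ 62.1118, and the licensee receives 100 − x ≈ 37.8882.

62.11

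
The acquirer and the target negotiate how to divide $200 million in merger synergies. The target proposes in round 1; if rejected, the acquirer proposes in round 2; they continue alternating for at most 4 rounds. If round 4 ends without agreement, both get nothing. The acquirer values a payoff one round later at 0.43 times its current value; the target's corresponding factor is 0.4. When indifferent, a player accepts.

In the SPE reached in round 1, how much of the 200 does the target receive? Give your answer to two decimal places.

133.61

Work backward from the last round.
Round 4 (the acquirer proposes): rejection yields 0 for the target; the acquirer offers 0 and keeps 200.
Round 3 (the target proposes): the acquirer can get 200 next round, worth 0.43 × 200 = 86 now; the target offers that and keeps 114.
Round 2 (the acquirer proposes): the target can get 114 next round, worth 0.4 × 114 = 45.6 now; the acquirer offers that and keeps 154.4.
Round 1 (the target proposes): the acquirer can get 154.4 next round, worth 0.43 × 154.4 = 66.392 now. The target offers 66.392 and keeps 200 − 66.392 = 133.608.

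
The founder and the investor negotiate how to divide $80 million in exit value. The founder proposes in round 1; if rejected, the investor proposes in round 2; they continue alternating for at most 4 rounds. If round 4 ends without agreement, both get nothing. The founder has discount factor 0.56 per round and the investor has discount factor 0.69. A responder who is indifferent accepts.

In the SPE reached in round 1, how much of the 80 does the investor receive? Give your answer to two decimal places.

45.62

Solve by backward induction from round 4.
Round 4 (the investor proposes): rejection yields 0 for the founder; the investor offers 0 and keeps 80.
Round 3 (the founder proposes): the investor can get 80 next round, worth 0.69 × 80 = 55.2 now; the founder offers that and keeps 24.8.
Round 2 (the investor proposes): the founder can get 24.8 next round, worth 0.56 × 24.8 = 13.888 now, so the investor offers 13.888, keeping 66.112.
Round 1 (the founder proposes): the investor can get 66.112 next round, worth 0.69 × 66.112 = 45.61728 now; the founder offers that and keeps 34.38272.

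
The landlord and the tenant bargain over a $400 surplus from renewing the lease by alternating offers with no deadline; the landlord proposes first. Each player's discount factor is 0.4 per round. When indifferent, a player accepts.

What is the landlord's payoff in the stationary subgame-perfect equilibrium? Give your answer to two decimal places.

285.71

In a stationary SPE each proposer offers the other exactly their discounted continuation value.
If the landlord keeps x when proposing and the tenant keeps y when proposing, then x = 400 − 0.4y and y = 400 − 0.4x.
Solving: x = 400(1 − 0.4) / (1 − 0.4·0.4) = 240 / 0.84 ≈ 285.7143.
The tenant gets 400 − 285.7143 ≈ 114.2857.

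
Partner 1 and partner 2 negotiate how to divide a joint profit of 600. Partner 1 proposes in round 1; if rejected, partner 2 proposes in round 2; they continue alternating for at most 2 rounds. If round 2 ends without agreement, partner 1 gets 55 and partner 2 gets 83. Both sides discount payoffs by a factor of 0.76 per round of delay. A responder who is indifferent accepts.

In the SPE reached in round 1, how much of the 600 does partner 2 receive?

414.2

Round 2 (partner 2 proposes): partner 1 gets 55 if talks fail, so partner 2 offers 55 and keeps 545.
Round 1 (partner 1 proposes): partner 2 can get 545 next round, worth 0.76 × 545 = 414.2 now. Partner 1 offers 414.2 and keeps 600 − 414.2 = 185.8.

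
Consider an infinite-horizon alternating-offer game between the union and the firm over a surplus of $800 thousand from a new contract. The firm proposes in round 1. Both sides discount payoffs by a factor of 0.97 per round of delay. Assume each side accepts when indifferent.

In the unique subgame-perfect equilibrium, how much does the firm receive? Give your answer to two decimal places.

Let x be the firm's share when the firm proposes and y be the union's share when the union proposes.
The union accepts iff offered ≥ 0.97·y, so x = 800 − 0.97y. Symmetrically y = 800 − 0.97x.
Substituting: x = 800 − 0.97(800 − 0.97x), giving x(1 − 0.97·0.97) = 800(1 − 0.97).
So x = 800 × 0.03 / 0.0591 ≈ 406.0914, and the union receives 800 − x ≈ 393.9086.

406.09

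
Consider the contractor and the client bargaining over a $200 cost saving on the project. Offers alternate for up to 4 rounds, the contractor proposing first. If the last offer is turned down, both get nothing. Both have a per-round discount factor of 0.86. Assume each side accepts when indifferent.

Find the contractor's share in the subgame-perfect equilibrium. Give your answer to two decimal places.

By backward induction:
Round 4 (the client proposes): rejection yields 0 for the contractor; the client offers 0 and keeps 200.
Round 3 (the contractor proposes): the client can get 200 next round, worth 0.86 × 200 = 172 now; the contractor offers that and keeps 28.
Round 2 (the client proposes): the contractor can get 28 next round, worth 0.86 × 28 = 24.08 now, so the client offers 24.08, keeping 175.92.
Round 1 (the contractor proposes): the client can get 175.92 next round, worth 0.86 × 175.92 = 151.2912 now; the contractor offers that and keeps 48.7088.

48.71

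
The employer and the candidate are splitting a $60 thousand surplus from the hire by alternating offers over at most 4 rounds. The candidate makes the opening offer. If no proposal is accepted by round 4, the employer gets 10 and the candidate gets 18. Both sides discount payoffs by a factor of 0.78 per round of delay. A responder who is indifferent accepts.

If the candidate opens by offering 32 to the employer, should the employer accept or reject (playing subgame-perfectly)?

Accept

Work out the employer's continuation value if the offer is rejected.
Round 4 (the employer proposes): the candidate gets 18 if talks fail, so the employer offers 18 and keeps 42.
Round 3 (the candidate proposes): the employer can get 42 next round, worth 0.78 × 42 = 32.76 now. The candidate offers 32.76 and keeps 60 − 32.76 = 27.24.
Round 2 (the employer proposes): the candidate can get 27.24 next round, worth 0.78 × 27.24 = 21.2472 now; the employer offers that and keeps 38.7528.
So by rejecting in round 1, the employer gets 38.7528 next round, worth 0.78 × 38.7528 = 30.227184 now.
Offer 32 ≥ 30.227184, so the employer accepts.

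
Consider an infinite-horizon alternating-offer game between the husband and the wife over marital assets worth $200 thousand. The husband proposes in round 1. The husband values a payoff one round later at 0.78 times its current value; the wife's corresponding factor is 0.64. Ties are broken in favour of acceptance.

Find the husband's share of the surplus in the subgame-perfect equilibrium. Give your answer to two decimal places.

In a stationary SPE each proposer offers the other exactly their discounted continuation value.
If the husband keeps x when proposing and the wife keeps y when proposing, then x = 200 − 0.64y and y = 200 − 0.78x.
Solving: x = 200(1 − 0.64) / (1 − 0.78·0.64) = 72 / 0.5008 ≈ 143.7700.
The wife gets 200 − 143.7700 ≈ 56.2300.

143.77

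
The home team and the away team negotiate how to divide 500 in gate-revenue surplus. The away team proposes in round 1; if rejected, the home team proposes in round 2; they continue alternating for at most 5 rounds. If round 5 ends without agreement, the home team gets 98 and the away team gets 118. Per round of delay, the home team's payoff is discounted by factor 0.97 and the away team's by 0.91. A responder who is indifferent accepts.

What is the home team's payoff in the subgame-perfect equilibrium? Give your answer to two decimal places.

Round 5 (the away team proposes): the home team gets 98 if talks fail, so the away team offers 98 and keeps 402.
Round 4 (the home team proposes): the away team can get 402 next round, worth 0.91 × 402 = 365.82 now; the home team offers that and keeps 134.18.
Round 3 (the away team proposes): the home team can get 134.18 next round, worth 0.97 × 134.18 = 130.1546 now, so the away team offers 130.1546, keeping 369.8454.
Round 2 (the home team proposes): the away team can get 369.8454 next round, worth 0.91 × 369.8454 = 336.559314 now. The home team offers 336.559314 and keeps 500 − 336.559314 = 163.440686.
Round 1 (the away team proposes): the home team can get 163.440686 next round, worth 0.97 × 163.440686 = 158.53746542 now, so the away team offers 158.53746542, keeping 341.46253458.

158.54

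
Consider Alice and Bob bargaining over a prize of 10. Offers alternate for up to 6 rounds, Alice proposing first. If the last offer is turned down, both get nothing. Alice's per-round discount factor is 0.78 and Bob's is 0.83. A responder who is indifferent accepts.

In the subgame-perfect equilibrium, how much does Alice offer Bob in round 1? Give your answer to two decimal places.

Solve by backward induction from round 6.
Round 6 (Bob proposes): rejection yields 0 for Alice; Bob offers 0 and keeps 10.
Round 5 (Alice proposes): Bob can get 10 next round, worth 0.83 × 10 = 8.3 now. Alice offers 8.3 and keeps 10 − 8.3 = 1.7.
Round 4 (Bob proposes): Alice can get 1.7 next round, worth 0.78 × 1.7 = 1.326 now. Bob offers 1.326 and keeps 10 − 1.326 = 8.674.
Round 3 (Alice proposes): Bob can get 8.674 next round, worth 0.83 × 8.674 = 7.19942 now; Alice offers that and keeps 2.80058.
Round 2 (Bob proposes): Alice can get 2.80058 next round, worth 0.78 × 2.80058 = 2.1844524 now, so Bob offers 2.1844524, keeping 7.8155476.
Round 1 (Alice proposes): Bob can get 7.8155476 next round, worth 0.83 × 7.8155476 = 6.486904508 now; Alice offers that and keeps 3.513095492.

6.49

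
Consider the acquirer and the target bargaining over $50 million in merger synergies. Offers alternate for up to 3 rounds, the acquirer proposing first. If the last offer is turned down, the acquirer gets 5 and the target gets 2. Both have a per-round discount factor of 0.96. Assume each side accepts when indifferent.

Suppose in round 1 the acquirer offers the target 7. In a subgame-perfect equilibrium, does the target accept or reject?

Round 3 (the acquirer proposes): the target gets 2 if talks fail, so the acquirer offers 2 and keeps 48.
Round 2 (the target proposes): the acquirer can get 48 next round, worth 0.96 × 48 = 46.08 now. The target offers 46.08 and keeps 50 − 46.08 = 3.92.
So by rejecting in round 1, the target gets 3.92 next round, worth 0.96 × 3.92 = 3.7632 now.
Offer 7 ≥ 3.7632, so the target accepts.

Accept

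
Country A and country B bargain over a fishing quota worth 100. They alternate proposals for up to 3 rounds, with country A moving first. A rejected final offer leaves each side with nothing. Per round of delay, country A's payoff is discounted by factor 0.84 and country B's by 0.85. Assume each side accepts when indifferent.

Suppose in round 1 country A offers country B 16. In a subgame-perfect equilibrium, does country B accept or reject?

Round 3 (country A proposes): rejection yields 0 for country B; country A offers 0 and keeps 100.
Round 2 (country B proposes): country A can get 100 next round, worth 0.84 × 100 = 84 now; country B offers that and keeps 16.
So by rejecting in round 1, country B gets 16 next round, worth 0.85 × 16 = 13.6 now.
Offer 16 ≥ 13.6, so country B accepts.

Accept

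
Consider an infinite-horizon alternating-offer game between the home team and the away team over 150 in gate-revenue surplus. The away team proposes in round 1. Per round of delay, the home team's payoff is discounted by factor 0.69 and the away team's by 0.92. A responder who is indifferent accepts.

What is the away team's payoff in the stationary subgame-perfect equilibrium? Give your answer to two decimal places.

127.33

When the away team proposes, the home team accepts any offer worth at least 0.69 times what the home team would get by proposing next round; and vice versa.
This gives x = 150 − 0.69y and y = 150 − 0.92x, where x and y are each side's share when it proposes.
Hence (1 − 0.69·0.92)x = 150(1 − 0.69), i.e. 0.3652·x = 46.5.
x ≈ 127.3275; the home team's share is 150 − x ≈ 22.6725.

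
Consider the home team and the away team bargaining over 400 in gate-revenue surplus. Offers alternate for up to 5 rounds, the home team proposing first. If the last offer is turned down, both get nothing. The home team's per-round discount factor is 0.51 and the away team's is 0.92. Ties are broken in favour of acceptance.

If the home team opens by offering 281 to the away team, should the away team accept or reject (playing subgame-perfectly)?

Work out the away team's continuation value if the offer is rejected.
Round 5 (the home team proposes): the away team will accept anything ≥ 0, so the home team offers 0 and keeps 400.
Round 4 (the away team proposes): the home team can get 400 next round, worth 0.51 × 400 = 204 now, so the away team offers 204, keeping 196.
Round 3 (the home team proposes): the away team can get 196 next round, worth 0.92 × 196 = 180.32 now; the home team offers that and keeps 219.68.
Round 2 (the away team proposes): the home team can get 219.68 next round, worth 0.51 × 219.68 = 112.0368 now. The away team offers 112.0368 and keeps 400 − 112.0368 = 287.9632.
So by rejecting in round 1, the away team gets 287.9632 next round, worth 0.92 × 287.9632 = 264.926144 now.
Offer 281 ≥ 264.926144, so the away team accepts.

Accept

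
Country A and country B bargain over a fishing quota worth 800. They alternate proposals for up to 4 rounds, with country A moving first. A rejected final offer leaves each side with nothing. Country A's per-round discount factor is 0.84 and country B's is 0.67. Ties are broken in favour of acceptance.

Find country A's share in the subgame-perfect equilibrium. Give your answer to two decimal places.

Round 4 (country B proposes): rejection yields 0 for country A; country B offers 0 and keeps 800.
Round 3 (country A proposes): country B can get 800 next round, worth 0.67 × 800 = 536 now, so country A offers 536, keeping 264.
Round 2 (country B proposes): country A can get 264 next round, worth 0.84 × 264 = 221.76 now; country B offers that and keeps 578.24.
Round 1 (country A proposes): country B can get 578.24 next round, worth 0.67 × 578.24 = 387.4208 now. Country A offers 387.4208 and keeps 800 − 387.4208 = 412.5792.

412.58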